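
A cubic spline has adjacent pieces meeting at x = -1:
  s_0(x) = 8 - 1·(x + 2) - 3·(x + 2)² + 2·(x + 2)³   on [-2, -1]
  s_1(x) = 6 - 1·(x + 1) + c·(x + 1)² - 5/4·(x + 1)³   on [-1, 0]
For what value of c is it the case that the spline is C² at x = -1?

3

s_0''(x) = -6 + 12·(x + 2), so s_0''(-1) = 6. On the right, s_1''(-1) = 2c, so c = 3.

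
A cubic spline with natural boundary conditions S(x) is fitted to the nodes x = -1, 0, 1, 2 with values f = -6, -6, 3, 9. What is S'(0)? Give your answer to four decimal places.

5.2000

Let σ_i = S''(x_i). Step sizes h_i = 1, 1, 1; slopes of the chords Δ_i = (y_(i+1) - y_i)/h_i = 0, 9, 6.
  1·σ_0 + 4·σ_1 + 1·σ_2 = 6(Δ_1 - Δ_0) = 54
  1·σ_1 + 4·σ_2 + 1·σ_3 = 6(Δ_2 - Δ_1) = -18
Natural end conditions: σ_0 = σ_3 = 0.
Forward elimination and back-substitution give σ_0 = 0, σ_1 = 78/5, σ_2 = -42/5, σ_3 = 0.
On [0, 1], S'(x) = b_1 + 2c_1·x + 3d_1·x² with b_1 = Δ_1 - h_1(2σ_1 + σ_2)/6 = 26/5, c_1 = σ_1/2 = 39/5, d_1 = (σ_2 - σ_1)/(6h_1) = -4. So S'(0) = 26/5.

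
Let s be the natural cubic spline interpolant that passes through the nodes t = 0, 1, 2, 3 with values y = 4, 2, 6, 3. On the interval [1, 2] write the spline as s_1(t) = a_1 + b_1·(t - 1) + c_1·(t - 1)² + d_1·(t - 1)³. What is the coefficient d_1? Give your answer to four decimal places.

-4.3333

Let m_i = s''(x_i). Step sizes h_i = 1, 1, 1; slopes of the chords Δ_i = (y_(i+1) - y_i)/h_i = -2, 4, -3.
  1·m_0 + 4·m_1 + 1·m_2 = 6(Δ_1 - Δ_0) = 36
  1·m_1 + 4·m_2 + 1·m_3 = 6(Δ_2 - Δ_1) = -42
Natural end conditions: m_0 = m_3 = 0.
Solving the tridiagonal system: m_0 = 0, m_1 = 62/5, m_2 = -68/5, m_3 = 0.
On [1, 2], with s_1(t) = a_1 + b_1·(t - 1) + c_1·(t - 1)² + d_1·(t - 1)³: c_1 = m_1/2 = 31/5, d_1 = (m_2 - m_1)/(6h_1) = -13/3, b_1 = Δ_1 - h_1(2m_1 + m_2)/6 = 32/15.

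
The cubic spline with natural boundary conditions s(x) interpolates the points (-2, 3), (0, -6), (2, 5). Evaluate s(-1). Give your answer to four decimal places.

Let σ_i = s''(x_i). Step sizes h_i = 2, 2; slopes of the chords Δ_i = (y_(i+1) - y_i)/h_i = -9/2, 11/2.
  2·σ_0 + 8·σ_1 + 2·σ_2 = 6(Δ_1 - Δ_0) = 60
Natural end conditions: σ_0 = σ_2 = 0.
Solving the tridiagonal system: σ_0 = 0, σ_1 = 15/2, σ_2 = 0.
On [-2, 0], s(x) = 3 - 7·(x + 2) + 0·(x + 2)² + 5/8·(x + 2)³.
With (x + 2) = 1: s(-1) = -27/8.

-3.3750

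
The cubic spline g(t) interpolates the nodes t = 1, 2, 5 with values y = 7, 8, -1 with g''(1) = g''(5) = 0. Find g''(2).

-3

Write M_i for g''(x_i). With h_i = 1, 3 and divided differences Δ_i = 1, -3, the continuity of g' gives the tridiagonal system
  1·M_0 + 8·M_1 + 3·M_2 = 6(Δ_1 - Δ_0) = -24
Natural end conditions: M_0 = M_2 = 0.
Forward elimination and back-substitution give M_0 = 0, M_1 = -3, M_2 = 0.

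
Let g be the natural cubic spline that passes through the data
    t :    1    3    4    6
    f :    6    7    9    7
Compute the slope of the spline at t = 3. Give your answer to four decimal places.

Put σ_i = g'' at the i-th knot. Here h = (2, 1, 2) and Δ = (1/2, 2, -1), so the interior equations h_(i-1)·σ_(i-1) + 2(h_(i-1)+h_i)·σ_i + h_i·σ_(i+1) = 6(Δ_i − Δ_(i-1)) read
  2·σ_0 + 6·σ_1 + 1·σ_2 = 6(Δ_1 - Δ_0) = 9
  1·σ_1 + 6·σ_2 + 2·σ_3 = 6(Δ_2 - Δ_1) = -18
Natural end conditions: σ_0 = σ_3 = 0.
Solving the tridiagonal system: σ_0 = 0, σ_1 = 72/35, σ_2 = -117/35, σ_3 = 0.
On [3, 4], g'(t) = b_1 + 2c_1·(t - 3) + 3d_1·(t - 3)² with b_1 = Δ_1 - h_1(2σ_1 + σ_2)/6 = 131/70, c_1 = σ_1/2 = 36/35, d_1 = (σ_2 - σ_1)/(6h_1) = -9/10. So g'(3) = 131/70.

1.8714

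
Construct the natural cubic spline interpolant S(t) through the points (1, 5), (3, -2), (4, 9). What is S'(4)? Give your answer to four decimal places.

With M_i denoting the second derivative at x_i, h_i = 2, 1, and Δ_i = (y_(i+1) − y_i)/h_i = -7/2, 11:
  2·M_0 + 6·M_1 + 1·M_2 = 6(Δ_1 - Δ_0) = 87
Natural end conditions: M_0 = M_2 = 0.
Hence M_0 = 0, M_1 = 29/2, M_2 = 0.
On [3, 4], S'(t) = b_1 + 2c_1·(t - 3) + 3d_1·(t - 3)² with b_1 = Δ_1 - h_1(2M_1 + M_2)/6 = 37/6, c_1 = M_1/2 = 29/4, d_1 = (M_2 - M_1)/(6h_1) = -29/12. So S'(4) = 161/12.

13.4167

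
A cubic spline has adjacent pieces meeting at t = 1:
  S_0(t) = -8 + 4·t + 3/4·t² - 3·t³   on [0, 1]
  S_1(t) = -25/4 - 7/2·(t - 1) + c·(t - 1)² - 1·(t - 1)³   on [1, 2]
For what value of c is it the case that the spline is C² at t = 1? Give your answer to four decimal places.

S_0''(t) = 3/2 - 18·t, so S_0''(1) = -33/2. On the right, S_1''(1) = 2c, so c = -33/4.

-8.2500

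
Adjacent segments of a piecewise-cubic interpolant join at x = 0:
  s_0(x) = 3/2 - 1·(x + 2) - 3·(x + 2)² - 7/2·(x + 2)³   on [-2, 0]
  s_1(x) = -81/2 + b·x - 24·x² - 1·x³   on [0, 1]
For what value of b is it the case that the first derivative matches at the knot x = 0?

s_0'(x) = -1 - 6·(x + 2) - 21/2·(x + 2)², so s_0'(0) = -55. On the right, s_1'(0) = b, so b = -55.

-55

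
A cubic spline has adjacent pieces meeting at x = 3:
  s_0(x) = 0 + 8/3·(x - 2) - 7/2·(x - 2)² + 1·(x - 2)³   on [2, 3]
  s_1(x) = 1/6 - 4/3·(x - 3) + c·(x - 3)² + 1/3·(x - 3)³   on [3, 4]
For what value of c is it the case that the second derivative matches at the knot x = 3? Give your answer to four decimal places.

s_0''(x) = -7 + 6·(x - 2), so s_0''(3) = -1. On the right, s_1''(3) = 2c, so c = -1/2.

-0.5000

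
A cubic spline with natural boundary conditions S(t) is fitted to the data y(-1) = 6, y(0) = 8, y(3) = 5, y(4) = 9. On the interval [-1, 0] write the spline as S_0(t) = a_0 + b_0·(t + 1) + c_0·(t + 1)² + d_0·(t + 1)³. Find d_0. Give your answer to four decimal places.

With m_i denoting the second derivative at x_i, h_i = 1, 3, 1, and Δ_i = (y_(i+1) − y_i)/h_i = 2, -1, 4:
  1·m_0 + 8·m_1 + 3·m_2 = 6(Δ_1 - Δ_0) = -18
  3·m_1 + 8·m_2 + 1·m_3 = 6(Δ_2 - Δ_1) = 30
Natural end conditions: m_0 = m_3 = 0.
Solving the tridiagonal system: m_0 = 0, m_1 = -234/55, m_2 = 294/55, m_3 = 0.
On [-1, 0], with S_0(t) = a_0 + b_0·(t + 1) + c_0·(t + 1)² + d_0·(t + 1)³: c_0 = m_0/2 = 0, d_0 = (m_1 - m_0)/(6h_0) = -39/55, b_0 = Δ_0 - h_0(2m_0 + m_1)/6 = 149/55.

-0.7091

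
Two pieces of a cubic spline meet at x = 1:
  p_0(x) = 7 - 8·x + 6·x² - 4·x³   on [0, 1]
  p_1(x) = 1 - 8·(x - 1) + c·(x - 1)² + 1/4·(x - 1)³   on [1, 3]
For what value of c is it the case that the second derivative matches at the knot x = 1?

-6

p_0''(x) = 12 - 24·x, so p_0''(1) = -12. On the right, p_1''(1) = 2c, so c = -6.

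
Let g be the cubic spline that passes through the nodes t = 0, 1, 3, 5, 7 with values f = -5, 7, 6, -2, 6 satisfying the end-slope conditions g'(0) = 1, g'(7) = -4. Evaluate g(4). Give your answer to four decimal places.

-0.5102

Put M_i = g'' at the i-th knot. Here h = (1, 2, 2, 2) and Δ = (12, -1/2, -4, 4), so the interior equations h_(i-1)·M_(i-1) + 2(h_(i-1)+h_i)·M_i + h_i·M_(i+1) = 6(Δ_i − Δ_(i-1)) read
  1·M_0 + 6·M_1 + 2·M_2 = 6(Δ_1 - Δ_0) = -75
  2·M_1 + 8·M_2 + 2·M_3 = 6(Δ_2 - Δ_1) = -21
  2·M_2 + 8·M_3 + 2·M_4 = 6(Δ_3 - Δ_2) = 48
Clamped end conditions give two more equations: 2h_0·M_0 + h_0·M_1 = 6(Δ_0 - g'(0)) = 66 and h_3·M_3 + 2h_3·M_4 = 6(g'(7) - Δ_3) = -48.
Forward elimination and back-substitution give M_0 = 3677/86, M_1 = -839/43, M_2 = -59/172, M_3 = 893/86, M_4 = -2957/172.
On [3, 5], g(t) = 6 - 311/43·(t - 3) - 59/344·(t - 3)² + 615/688·(t - 3)³.
With (t - 3) = 1: g(4) = -351/688.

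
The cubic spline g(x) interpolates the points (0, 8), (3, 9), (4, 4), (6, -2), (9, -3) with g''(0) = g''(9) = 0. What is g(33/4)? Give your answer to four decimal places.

-3.1481

Let M_i = g''(x_i). Step sizes h_i = 3, 1, 2, 3; slopes of the chords Δ_i = (y_(i+1) - y_i)/h_i = 1/3, -5, -3, -1/3.
  3·M_0 + 8·M_1 + 1·M_2 = 6(Δ_1 - Δ_0) = -32
  1·M_1 + 6·M_2 + 2·M_3 = 6(Δ_2 - Δ_1) = 12
  2·M_2 + 10·M_3 + 3·M_4 = 6(Δ_3 - Δ_2) = 16
Natural end conditions: M_0 = M_4 = 0.
Solving the tridiagonal system: M_0 = 0, M_1 = -940/219, M_2 = 512/219, M_3 = 248/219, M_4 = 0.
On [6, 9], g(x) = -2 - 107/73·(x - 6) + 124/219·(x - 6)² - 124/1971·(x - 6)³.
With (x - 6) = 9/4: g(33/4) = -3677/1168.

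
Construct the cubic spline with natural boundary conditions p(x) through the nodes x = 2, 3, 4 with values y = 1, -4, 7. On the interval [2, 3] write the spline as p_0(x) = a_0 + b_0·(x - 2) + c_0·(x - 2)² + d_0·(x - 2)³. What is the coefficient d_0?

Put m_i = p'' at the i-th knot. Here h = (1, 1) and Δ = (-5, 11), so the interior equations h_(i-1)·m_(i-1) + 2(h_(i-1)+h_i)·m_i + h_i·m_(i+1) = 6(Δ_i − Δ_(i-1)) read
  1·m_0 + 4·m_1 + 1·m_2 = 6(Δ_1 - Δ_0) = 96
Natural end conditions: m_0 = m_2 = 0.
Hence m_0 = 0, m_1 = 24, m_2 = 0.
On [2, 3], with p_0(x) = a_0 + b_0·(x - 2) + c_0·(x - 2)² + d_0·(x - 2)³: c_0 = m_0/2 = 0, d_0 = (m_1 - m_0)/(6h_0) = 4, b_0 = Δ_0 - h_0(2m_0 + m_1)/6 = -9.

4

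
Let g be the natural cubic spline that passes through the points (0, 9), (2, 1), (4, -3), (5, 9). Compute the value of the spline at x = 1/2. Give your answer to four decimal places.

7.3409

With σ_i denoting the second derivative at x_i, h_i = 2, 2, 1, and Δ_i = (y_(i+1) − y_i)/h_i = -4, -2, 12:
  2·σ_0 + 8·σ_1 + 2·σ_2 = 6(Δ_1 - Δ_0) = 12
  2·σ_1 + 6·σ_2 + 1·σ_3 = 6(Δ_2 - Δ_1) = 84
Natural end conditions: σ_0 = σ_3 = 0.
Solving the tridiagonal system: σ_0 = 0, σ_1 = -24/11, σ_2 = 162/11, σ_3 = 0.
On [0, 2], g(x) = 9 - 36/11·x + 0·x² - 2/11·x³.
With x = 1/2: g(1/2) = 323/44.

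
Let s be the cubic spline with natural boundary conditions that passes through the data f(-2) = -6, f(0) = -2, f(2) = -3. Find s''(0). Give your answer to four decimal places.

Write σ_i for s''(x_i). With h_i = 2, 2 and divided differences Δ_i = 2, -1/2, the continuity of s' gives the tridiagonal system
  2·σ_0 + 8·σ_1 + 2·σ_2 = 6(Δ_1 - Δ_0) = -15
Natural end conditions: σ_0 = σ_2 = 0.
Hence σ_0 = 0, σ_1 = -15/8, σ_2 = 0.

-1.8750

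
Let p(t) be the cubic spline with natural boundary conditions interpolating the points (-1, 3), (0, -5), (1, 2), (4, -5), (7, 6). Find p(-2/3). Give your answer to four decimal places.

With M_i denoting the second derivative at x_i, h_i = 1, 1, 3, 3, and Δ_i = (y_(i+1) − y_i)/h_i = -8, 7, -7/3, 11/3:
  1·M_0 + 4·M_1 + 1·M_2 = 6(Δ_1 - Δ_0) = 90
  1·M_1 + 8·M_2 + 3·M_3 = 6(Δ_2 - Δ_1) = -56
  3·M_2 + 12·M_3 + 3·M_4 = 6(Δ_3 - Δ_2) = 36
Natural end conditions: M_0 = M_4 = 0.
Hence M_0 = 0, M_1 = 205/8, M_2 = -25/2, M_3 = 49/8, M_4 = 0.
On [-1, 0], p(t) = 3 - 589/48·(t + 1) + 0·(t + 1)² + 205/48·(t + 1)³.
With (t + 1) = 1/3: p(-2/3) = -151/162.

-0.9321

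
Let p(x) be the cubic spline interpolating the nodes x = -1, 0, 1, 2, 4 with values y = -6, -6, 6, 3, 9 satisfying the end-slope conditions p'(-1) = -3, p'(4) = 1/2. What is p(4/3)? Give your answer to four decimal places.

Write M_i for p''(x_i). With h_i = 1, 1, 1, 2 and divided differences Δ_i = 0, 12, -3, 3, the continuity of p' gives the tridiagonal system
  1·M_0 + 4·M_1 + 1·M_2 = 6(Δ_1 - Δ_0) = 72
  1·M_1 + 4·M_2 + 1·M_3 = 6(Δ_2 - Δ_1) = -90
  1·M_2 + 6·M_3 + 2·M_4 = 6(Δ_3 - Δ_2) = 36
Clamped end conditions give two more equations: 2h_0·M_0 + h_0·M_1 = 6(Δ_0 - p'(-1)) = 18 and h_3·M_3 + 2h_3·M_4 = 6(p'(4) - Δ_3) = -15.
Hence M_0 = -389/82, M_1 = 1127/41, M_2 = -2723/82, M_3 = 629/41, M_4 = -1873/164.
On [1, 2], p(x) = 6 + 226/41·(x - 1) - 2723/164·(x - 1)² + 1327/164·(x - 1)³.
With (x - 1) = 1/3: p(4/3) = 13931/2214.

6.2922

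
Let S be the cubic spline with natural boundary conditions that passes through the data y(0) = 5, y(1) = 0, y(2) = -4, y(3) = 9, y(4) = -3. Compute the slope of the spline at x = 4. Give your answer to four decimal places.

Write M_i for S''(x_i). With h_i = 1, 1, 1, 1 and divided differences Δ_i = -5, -4, 13, -12, the continuity of S' gives the tridiagonal system
  1·M_0 + 4·M_1 + 1·M_2 = 6(Δ_1 - Δ_0) = 6
  1·M_1 + 4·M_2 + 1·M_3 = 6(Δ_2 - Δ_1) = 102
  1·M_2 + 4·M_3 + 1·M_4 = 6(Δ_3 - Δ_2) = -150
Natural end conditions: M_0 = M_4 = 0.
Solving: M_0 = 0, M_1 = -117/14, M_2 = 276/7, M_3 = -663/14, M_4 = 0.
On [3, 4], S'(x) = b_3 + 2c_3·(x - 3) + 3d_3·(x - 3)² with b_3 = Δ_3 - h_3(2M_3 + M_4)/6 = 53/14, c_3 = M_3/2 = -663/28, d_3 = (M_4 - M_3)/(6h_3) = 221/28. So S'(4) = -557/28.

-19.8929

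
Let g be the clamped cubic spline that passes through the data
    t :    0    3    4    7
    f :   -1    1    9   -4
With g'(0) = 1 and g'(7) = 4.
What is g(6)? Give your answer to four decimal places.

With M_i denoting the second derivative at x_i, h_i = 3, 1, 3, and Δ_i = (y_(i+1) − y_i)/h_i = 2/3, 8, -13/3:
  3·M_0 + 8·M_1 + 1·M_2 = 6(Δ_1 - Δ_0) = 44
  1·M_1 + 8·M_2 + 3·M_3 = 6(Δ_2 - Δ_1) = -74
Clamped end conditions give two more equations: 2h_0·M_0 + h_0·M_1 = 6(Δ_0 - g'(0)) = -2 and h_2·M_2 + 2h_2·M_3 = 6(g'(7) - Δ_2) = 50.
Forward elimination and back-substitution give M_0 = -838/165, M_1 = 522/55, M_2 = -918/55, M_3 = 2752/165.
On [4, 7], g(t) = 9 + 221/55·(t - 4) - 459/55·(t - 4)² + 2753/1485·(t - 4)³.
With (t - 4) = 2: g(6) = -2249/1485.

-1.5145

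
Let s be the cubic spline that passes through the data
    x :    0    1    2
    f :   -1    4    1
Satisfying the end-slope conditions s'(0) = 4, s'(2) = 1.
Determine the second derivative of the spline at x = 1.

With σ_i denoting the second derivative at x_i, h_i = 1, 1, and Δ_i = (y_(i+1) − y_i)/h_i = 5, -3:
  1·σ_0 + 4·σ_1 + 1·σ_2 = 6(Δ_1 - Δ_0) = -48
Clamped end conditions give two more equations: 2h_0·σ_0 + h_0·σ_1 = 6(Δ_0 - s'(0)) = 6 and h_1·σ_1 + 2h_1·σ_2 = 6(s'(2) - Δ_1) = 24.
Solving: σ_0 = 27/2, σ_1 = -21, σ_2 = 45/2.

-21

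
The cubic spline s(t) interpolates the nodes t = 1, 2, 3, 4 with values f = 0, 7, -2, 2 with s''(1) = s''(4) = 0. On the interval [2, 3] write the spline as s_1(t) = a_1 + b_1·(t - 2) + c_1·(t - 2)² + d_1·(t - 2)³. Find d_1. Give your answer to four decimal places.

Put σ_i = s'' at the i-th knot. Here h = (1, 1, 1) and Δ = (7, -9, 4), so the interior equations h_(i-1)·σ_(i-1) + 2(h_(i-1)+h_i)·σ_i + h_i·σ_(i+1) = 6(Δ_i − Δ_(i-1)) read
  1·σ_0 + 4·σ_1 + 1·σ_2 = 6(Δ_1 - Δ_0) = -96
  1·σ_1 + 4·σ_2 + 1·σ_3 = 6(Δ_2 - Δ_1) = 78
Natural end conditions: σ_0 = σ_3 = 0.
Forward elimination and back-substitution give σ_0 = 0, σ_1 = -154/5, σ_2 = 136/5, σ_3 = 0.
On [2, 3], with s_1(t) = a_1 + b_1·(t - 2) + c_1·(t - 2)² + d_1·(t - 2)³: c_1 = σ_1/2 = -77/5, d_1 = (σ_2 - σ_1)/(6h_1) = 29/3, b_1 = Δ_1 - h_1(2σ_1 + σ_2)/6 = -49/15.

9.6667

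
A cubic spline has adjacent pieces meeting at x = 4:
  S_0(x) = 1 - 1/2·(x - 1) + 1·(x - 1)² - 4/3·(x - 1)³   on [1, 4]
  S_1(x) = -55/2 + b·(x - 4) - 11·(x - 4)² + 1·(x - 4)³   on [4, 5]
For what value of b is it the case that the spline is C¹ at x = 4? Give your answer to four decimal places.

-30.5000

S_0'(x) = -1/2 + 2·(x - 1) - 4·(x - 1)², so S_0'(4) = -61/2. On the right, S_1'(4) = b, so b = -61/2.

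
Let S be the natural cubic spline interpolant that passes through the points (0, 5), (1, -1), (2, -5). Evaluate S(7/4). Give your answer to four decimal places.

-4.1172

Let σ_i = S''(x_i). Step sizes h_i = 1, 1; slopes of the chords Δ_i = (y_(i+1) - y_i)/h_i = -6, -4.
  1·σ_0 + 4·σ_1 + 1·σ_2 = 6(Δ_1 - Δ_0) = 12
Natural end conditions: σ_0 = σ_2 = 0.
Forward elimination and back-substitution give σ_0 = 0, σ_1 = 3, σ_2 = 0.
On [1, 2], S(x) = -1 - 5·(x - 1) + 3/2·(x - 1)² - 1/2·(x - 1)³.
With (x - 1) = 3/4: S(7/4) = -527/128.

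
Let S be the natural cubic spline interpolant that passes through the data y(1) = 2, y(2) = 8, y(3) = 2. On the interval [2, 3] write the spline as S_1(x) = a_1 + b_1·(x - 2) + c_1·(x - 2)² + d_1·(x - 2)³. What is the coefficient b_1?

0

Write m_i for S''(x_i). With h_i = 1, 1 and divided differences Δ_i = 6, -6, the continuity of S' gives the tridiagonal system
  1·m_0 + 4·m_1 + 1·m_2 = 6(Δ_1 - Δ_0) = -72
Natural end conditions: m_0 = m_2 = 0.
Forward elimination and back-substitution give m_0 = 0, m_1 = -18, m_2 = 0.
On [2, 3], with S_1(x) = a_1 + b_1·(x - 2) + c_1·(x - 2)² + d_1·(x - 2)³: c_1 = m_1/2 = -9, d_1 = (m_2 - m_1)/(6h_1) = 3, b_1 = Δ_1 - h_1(2m_1 + m_2)/6 = 0.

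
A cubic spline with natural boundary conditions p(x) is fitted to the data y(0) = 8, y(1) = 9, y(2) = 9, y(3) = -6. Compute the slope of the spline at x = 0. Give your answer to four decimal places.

0.2667

With m_i denoting the second derivative at x_i, h_i = 1, 1, 1, and Δ_i = (y_(i+1) − y_i)/h_i = 1, 0, -15:
  1·m_0 + 4·m_1 + 1·m_2 = 6(Δ_1 - Δ_0) = -6
  1·m_1 + 4·m_2 + 1·m_3 = 6(Δ_2 - Δ_1) = -90
Natural end conditions: m_0 = m_3 = 0.
Forward elimination and back-substitution give m_0 = 0, m_1 = 22/5, m_2 = -118/5, m_3 = 0.
On [0, 1], p'(x) = b_0 + 2c_0·x + 3d_0·x² with b_0 = Δ_0 - h_0(2m_0 + m_1)/6 = 4/15, c_0 = m_0/2 = 0, d_0 = (m_1 - m_0)/(6h_0) = 11/15. So p'(0) = 4/15.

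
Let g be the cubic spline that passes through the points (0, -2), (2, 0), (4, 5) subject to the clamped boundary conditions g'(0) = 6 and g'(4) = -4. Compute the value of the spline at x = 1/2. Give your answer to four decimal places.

-0.1992

Let M_i = g''(x_i). Step sizes h_i = 2, 2; slopes of the chords Δ_i = (y_(i+1) - y_i)/h_i = 1, 5/2.
  2·M_0 + 8·M_1 + 2·M_2 = 6(Δ_1 - Δ_0) = 9
Clamped end conditions give two more equations: 2h_0·M_0 + h_0·M_1 = 6(Δ_0 - g'(0)) = -30 and h_1·M_1 + 2h_1·M_2 = 6(g'(4) - Δ_1) = -39.
Hence M_0 = -89/8, M_1 = 29/4, M_2 = -107/8.
On [0, 2], g(x) = -2 + 6·x - 89/16·x² + 49/32·x³.
With x = 1/2: g(1/2) = -51/256.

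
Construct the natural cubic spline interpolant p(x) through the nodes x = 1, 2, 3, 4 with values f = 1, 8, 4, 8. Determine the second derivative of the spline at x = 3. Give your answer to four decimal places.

17.2000

With M_i denoting the second derivative at x_i, h_i = 1, 1, 1, and Δ_i = (y_(i+1) − y_i)/h_i = 7, -4, 4:
  1·M_0 + 4·M_1 + 1·M_2 = 6(Δ_1 - Δ_0) = -66
  1·M_1 + 4·M_2 + 1·M_3 = 6(Δ_2 - Δ_1) = 48
Natural end conditions: M_0 = M_3 = 0.
Forward elimination and back-substitution give M_0 = 0, M_1 = -104/5, M_2 = 86/5, M_3 = 0.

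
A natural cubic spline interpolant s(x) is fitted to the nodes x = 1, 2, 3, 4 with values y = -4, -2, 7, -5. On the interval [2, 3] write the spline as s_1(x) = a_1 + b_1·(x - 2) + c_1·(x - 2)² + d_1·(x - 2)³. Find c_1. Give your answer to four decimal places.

9.8000

Let σ_i = s''(x_i). Step sizes h_i = 1, 1, 1; slopes of the chords Δ_i = (y_(i+1) - y_i)/h_i = 2, 9, -12.
  1·σ_0 + 4·σ_1 + 1·σ_2 = 6(Δ_1 - Δ_0) = 42
  1·σ_1 + 4·σ_2 + 1·σ_3 = 6(Δ_2 - Δ_1) = -126
Natural end conditions: σ_0 = σ_3 = 0.
Solving the tridiagonal system: σ_0 = 0, σ_1 = 98/5, σ_2 = -182/5, σ_3 = 0.
On [2, 3], with s_1(x) = a_1 + b_1·(x - 2) + c_1·(x - 2)² + d_1·(x - 2)³: c_1 = σ_1/2 = 49/5, d_1 = (σ_2 - σ_1)/(6h_1) = -28/3, b_1 = Δ_1 - h_1(2σ_1 + σ_2)/6 = 128/15.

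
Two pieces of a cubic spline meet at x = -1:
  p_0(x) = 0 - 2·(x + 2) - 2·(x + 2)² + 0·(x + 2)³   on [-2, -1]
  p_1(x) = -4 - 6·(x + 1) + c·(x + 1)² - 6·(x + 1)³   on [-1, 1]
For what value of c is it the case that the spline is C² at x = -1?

-2

p_0''(x) = -4 + 0·(x + 2), so p_0''(-1) = -4. On the right, p_1''(-1) = 2c, so c = -2.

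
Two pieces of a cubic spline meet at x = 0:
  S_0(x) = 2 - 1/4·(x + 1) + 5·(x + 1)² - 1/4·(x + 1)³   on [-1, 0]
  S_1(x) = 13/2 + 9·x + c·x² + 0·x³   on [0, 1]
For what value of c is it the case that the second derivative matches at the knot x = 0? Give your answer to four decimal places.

S_0''(x) = 10 - 3/2·(x + 1), so S_0''(0) = 17/2. On the right, S_1''(0) = 2c, so c = 17/4.

4.2500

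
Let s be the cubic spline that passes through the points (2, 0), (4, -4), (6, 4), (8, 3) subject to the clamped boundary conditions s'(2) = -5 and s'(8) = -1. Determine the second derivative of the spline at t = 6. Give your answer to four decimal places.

Write M_i for s''(x_i). With h_i = 2, 2, 2 and divided differences Δ_i = -2, 4, -1/2, the continuity of s' gives the tridiagonal system
  2·M_0 + 8·M_1 + 2·M_2 = 6(Δ_1 - Δ_0) = 36
  2·M_1 + 8·M_2 + 2·M_3 = 6(Δ_2 - Δ_1) = -27
Clamped end conditions give two more equations: 2h_0·M_0 + h_0·M_1 = 6(Δ_0 - s'(2)) = 18 and h_2·M_2 + 2h_2·M_3 = 6(s'(8) - Δ_2) = -3.
Solving the tridiagonal system: M_0 = 11/6, M_1 = 16/3, M_2 = -31/6, M_3 = 11/6.

-5.1667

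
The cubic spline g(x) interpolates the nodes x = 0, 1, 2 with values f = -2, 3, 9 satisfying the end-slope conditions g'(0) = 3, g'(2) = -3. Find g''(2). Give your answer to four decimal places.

-31.5000

With M_i denoting the second derivative at x_i, h_i = 1, 1, and Δ_i = (y_(i+1) − y_i)/h_i = 5, 6:
  1·M_0 + 4·M_1 + 1·M_2 = 6(Δ_1 - Δ_0) = 6
Clamped end conditions give two more equations: 2h_0·M_0 + h_0·M_1 = 6(Δ_0 - g'(0)) = 12 and h_1·M_1 + 2h_1·M_2 = 6(g'(2) - Δ_1) = -54.
Hence M_0 = 3/2, M_1 = 9, M_2 = -63/2.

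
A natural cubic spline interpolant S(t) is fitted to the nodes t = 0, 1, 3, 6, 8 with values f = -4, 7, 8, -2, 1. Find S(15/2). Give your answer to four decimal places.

-0.2626

With M_i denoting the second derivative at x_i, h_i = 1, 2, 3, 2, and Δ_i = (y_(i+1) − y_i)/h_i = 11, 1/2, -10/3, 3/2:
  1·M_0 + 6·M_1 + 2·M_2 = 6(Δ_1 - Δ_0) = -63
  2·M_1 + 10·M_2 + 3·M_3 = 6(Δ_2 - Δ_1) = -23
  3·M_2 + 10·M_3 + 2·M_4 = 6(Δ_3 - Δ_2) = 29
Natural end conditions: M_0 = M_4 = 0.
Hence M_0 = 0, M_1 = -5099/506, M_2 = -321/253, M_3 = 830/253, M_4 = 0.
On [6, 8], S(t) = -2 - 1043/1518·(t - 6) + 415/253·(t - 6)² - 415/1518·(t - 6)³.
With (t - 6) = 3/2: S(15/2) = -1063/4048.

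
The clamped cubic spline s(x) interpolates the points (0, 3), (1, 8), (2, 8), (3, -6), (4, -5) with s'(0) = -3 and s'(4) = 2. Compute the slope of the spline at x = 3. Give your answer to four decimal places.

-7.6607

Let σ_i = s''(x_i). Step sizes h_i = 1, 1, 1, 1; slopes of the chords Δ_i = (y_(i+1) - y_i)/h_i = 5, 0, -14, 1.
  1·σ_0 + 4·σ_1 + 1·σ_2 = 6(Δ_1 - Δ_0) = -30
  1·σ_1 + 4·σ_2 + 1·σ_3 = 6(Δ_2 - Δ_1) = -84
  1·σ_2 + 4·σ_3 + 1·σ_4 = 6(Δ_3 - Δ_2) = 90
Clamped end conditions give two more equations: 2h_0·σ_0 + h_0·σ_1 = 6(Δ_0 - s'(0)) = 48 and h_3·σ_3 + 2h_3·σ_4 = 6(s'(4) - Δ_3) = 6.
Solving the tridiagonal system: σ_0 = 779/28, σ_1 = -107/14, σ_2 = -109/4, σ_3 = 457/14, σ_4 = -373/28.
On [3, 4], s'(x) = b_3 + 2c_3·(x - 3) + 3d_3·(x - 3)² with b_3 = Δ_3 - h_3(2σ_3 + σ_4)/6 = -429/56, c_3 = σ_3/2 = 457/28, d_3 = (σ_4 - σ_3)/(6h_3) = -429/56. So s'(3) = -429/56.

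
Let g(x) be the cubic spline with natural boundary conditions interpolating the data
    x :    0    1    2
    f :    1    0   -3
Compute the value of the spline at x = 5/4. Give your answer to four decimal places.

-0.5859

Let M_i = g''(x_i). Step sizes h_i = 1, 1; slopes of the chords Δ_i = (y_(i+1) - y_i)/h_i = -1, -3.
  1·M_0 + 4·M_1 + 1·M_2 = 6(Δ_1 - Δ_0) = -12
Natural end conditions: M_0 = M_2 = 0.
Hence M_0 = 0, M_1 = -3, M_2 = 0.
On [1, 2], g(x) = 0 - 2·(x - 1) - 3/2·(x - 1)² + 1/2·(x - 1)³.
With (x - 1) = 1/4: g(5/4) = -75/128.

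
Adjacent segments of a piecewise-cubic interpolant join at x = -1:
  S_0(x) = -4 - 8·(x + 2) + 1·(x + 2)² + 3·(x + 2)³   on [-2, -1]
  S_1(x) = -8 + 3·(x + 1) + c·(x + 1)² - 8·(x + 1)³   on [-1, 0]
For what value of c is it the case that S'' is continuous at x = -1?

S_0''(x) = 2 + 18·(x + 2), so S_0''(-1) = 20. On the right, S_1''(-1) = 2c, so c = 10.

10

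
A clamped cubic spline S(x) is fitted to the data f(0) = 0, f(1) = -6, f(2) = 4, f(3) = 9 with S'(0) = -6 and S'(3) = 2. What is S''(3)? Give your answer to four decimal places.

-1.4667

With M_i denoting the second derivative at x_i, h_i = 1, 1, 1, and Δ_i = (y_(i+1) − y_i)/h_i = -6, 10, 5:
  1·M_0 + 4·M_1 + 1·M_2 = 6(Δ_1 - Δ_0) = 96
  1·M_1 + 4·M_2 + 1·M_3 = 6(Δ_2 - Δ_1) = -30
Clamped end conditions give two more equations: 2h_0·M_0 + h_0·M_1 = 6(Δ_0 - S'(0)) = 0 and h_2·M_2 + 2h_2·M_3 = 6(S'(3) - Δ_2) = -18.
Hence M_0 = -238/15, M_1 = 476/15, M_2 = -226/15, M_3 = -22/15.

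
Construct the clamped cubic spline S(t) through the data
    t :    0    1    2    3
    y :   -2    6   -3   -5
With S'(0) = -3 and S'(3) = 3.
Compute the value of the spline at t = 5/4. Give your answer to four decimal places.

Write m_i for S''(x_i). With h_i = 1, 1, 1 and divided differences Δ_i = 8, -9, -2, the continuity of S' gives the tridiagonal system
  1·m_0 + 4·m_1 + 1·m_2 = 6(Δ_1 - Δ_0) = -102
  1·m_1 + 4·m_2 + 1·m_3 = 6(Δ_2 - Δ_1) = 42
Clamped end conditions give two more equations: 2h_0·m_0 + h_0·m_1 = 6(Δ_0 - S'(0)) = 66 and h_2·m_2 + 2h_2·m_3 = 6(S'(3) - Δ_2) = 30.
Forward elimination and back-substitution give m_0 = 276/5, m_1 = -222/5, m_2 = 102/5, m_3 = 24/5.
On [1, 2], S(t) = 6 + 12/5·(t - 1) - 111/5·(t - 1)² + 54/5·(t - 1)³.
With (t - 1) = 1/4: S(5/4) = 861/160.

5.3813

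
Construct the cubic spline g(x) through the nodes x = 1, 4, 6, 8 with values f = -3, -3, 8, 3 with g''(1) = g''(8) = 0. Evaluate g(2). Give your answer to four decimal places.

-5.1053

Write M_i for g''(x_i). With h_i = 3, 2, 2 and divided differences Δ_i = 0, 11/2, -5/2, the continuity of g' gives the tridiagonal system
  3·M_0 + 10·M_1 + 2·M_2 = 6(Δ_1 - Δ_0) = 33
  2·M_1 + 8·M_2 + 2·M_3 = 6(Δ_2 - Δ_1) = -48
Natural end conditions: M_0 = M_3 = 0.
Solving: M_0 = 0, M_1 = 90/19, M_2 = -273/38, M_3 = 0.
On [1, 4], g(x) = -3 - 45/19·(x - 1) + 0·(x - 1)² + 5/19·(x - 1)³.
With (x - 1) = 1: g(2) = -97/19.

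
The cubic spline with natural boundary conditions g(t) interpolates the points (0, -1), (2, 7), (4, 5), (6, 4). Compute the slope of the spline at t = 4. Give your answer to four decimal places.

With M_i denoting the second derivative at x_i, h_i = 2, 2, 2, and Δ_i = (y_(i+1) − y_i)/h_i = 4, -1, -1/2:
  2·M_0 + 8·M_1 + 2·M_2 = 6(Δ_1 - Δ_0) = -30
  2·M_1 + 8·M_2 + 2·M_3 = 6(Δ_2 - Δ_1) = 3
Natural end conditions: M_0 = M_3 = 0.
Solving: M_0 = 0, M_1 = -41/10, M_2 = 7/5, M_3 = 0.
On [4, 6], g'(t) = b_2 + 2c_2·(t - 4) + 3d_2·(t - 4)² with b_2 = Δ_2 - h_2(2M_2 + M_3)/6 = -43/30, c_2 = M_2/2 = 7/10, d_2 = (M_3 - M_2)/(6h_2) = -7/60. So g'(4) = -43/30.

-1.4333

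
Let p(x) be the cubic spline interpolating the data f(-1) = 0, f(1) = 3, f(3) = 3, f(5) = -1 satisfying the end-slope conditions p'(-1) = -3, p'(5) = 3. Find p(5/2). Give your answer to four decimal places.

4.0594

Write σ_i for p''(x_i). With h_i = 2, 2, 2 and divided differences Δ_i = 3/2, 0, -2, the continuity of p' gives the tridiagonal system
  2·σ_0 + 8·σ_1 + 2·σ_2 = 6(Δ_1 - Δ_0) = -9
  2·σ_1 + 8·σ_2 + 2·σ_3 = 6(Δ_2 - Δ_1) = -12
Clamped end conditions give two more equations: 2h_0·σ_0 + h_0·σ_1 = 6(Δ_0 - p'(-1)) = 27 and h_2·σ_2 + 2h_2·σ_3 = 6(p'(5) - Δ_2) = 30.
Solving the tridiagonal system: σ_0 = 79/10, σ_1 = -23/10, σ_2 = -16/5, σ_3 = 91/10.
On [1, 3], p(x) = 3 + 13/5·(x - 1) - 23/20·(x - 1)² - 3/40·(x - 1)³.
With (x - 1) = 3/2: p(5/2) = 1299/320.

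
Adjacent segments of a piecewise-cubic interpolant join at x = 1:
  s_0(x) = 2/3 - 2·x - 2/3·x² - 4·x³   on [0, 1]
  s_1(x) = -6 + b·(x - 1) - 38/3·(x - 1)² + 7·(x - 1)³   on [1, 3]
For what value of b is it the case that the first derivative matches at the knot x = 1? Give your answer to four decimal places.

-15.3333

s_0'(x) = -2 - 4/3·x - 12·x², so s_0'(1) = -46/3. On the right, s_1'(1) = b, so b = -46/3.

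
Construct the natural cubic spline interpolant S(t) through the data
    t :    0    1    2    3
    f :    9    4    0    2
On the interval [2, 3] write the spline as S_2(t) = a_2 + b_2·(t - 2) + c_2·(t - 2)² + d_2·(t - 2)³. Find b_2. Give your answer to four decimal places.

Let m_i = S''(x_i). Step sizes h_i = 1, 1, 1; slopes of the chords Δ_i = (y_(i+1) - y_i)/h_i = -5, -4, 2.
  1·m_0 + 4·m_1 + 1·m_2 = 6(Δ_1 - Δ_0) = 6
  1·m_1 + 4·m_2 + 1·m_3 = 6(Δ_2 - Δ_1) = 36
Natural end conditions: m_0 = m_3 = 0.
Hence m_0 = 0, m_1 = -4/5, m_2 = 46/5, m_3 = 0.
On [2, 3], with S_2(t) = a_2 + b_2·(t - 2) + c_2·(t - 2)² + d_2·(t - 2)³: c_2 = m_2/2 = 23/5, d_2 = (m_3 - m_2)/(6h_2) = -23/15, b_2 = Δ_2 - h_2(2m_2 + m_3)/6 = -16/15.

-1.0667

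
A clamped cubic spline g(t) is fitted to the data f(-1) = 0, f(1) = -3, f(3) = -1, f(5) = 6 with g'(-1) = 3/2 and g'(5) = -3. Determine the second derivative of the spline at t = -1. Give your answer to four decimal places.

Write M_i for g''(x_i). With h_i = 2, 2, 2 and divided differences Δ_i = -3/2, 1, 7/2, the continuity of g' gives the tridiagonal system
  2·M_0 + 8·M_1 + 2·M_2 = 6(Δ_1 - Δ_0) = 15
  2·M_1 + 8·M_2 + 2·M_3 = 6(Δ_2 - Δ_1) = 15
Clamped end conditions give two more equations: 2h_0·M_0 + h_0·M_1 = 6(Δ_0 - g'(-1)) = -18 and h_2·M_2 + 2h_2·M_3 = 6(g'(5) - Δ_2) = -39.
Solving: M_0 = -28/5, M_1 = 11/5, M_2 = 43/10, M_3 = -119/10.

-5.6000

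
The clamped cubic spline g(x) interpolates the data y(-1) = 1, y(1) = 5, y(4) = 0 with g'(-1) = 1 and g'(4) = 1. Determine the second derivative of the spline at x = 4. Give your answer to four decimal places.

4.8667

With M_i denoting the second derivative at x_i, h_i = 2, 3, and Δ_i = (y_(i+1) − y_i)/h_i = 2, -5/3:
  2·M_0 + 10·M_1 + 3·M_2 = 6(Δ_1 - Δ_0) = -22
Clamped end conditions give two more equations: 2h_0·M_0 + h_0·M_1 = 6(Δ_0 - g'(-1)) = 6 and h_1·M_1 + 2h_1·M_2 = 6(g'(4) - Δ_1) = 16.
Solving the tridiagonal system: M_0 = 37/10, M_1 = -22/5, M_2 = 73/15.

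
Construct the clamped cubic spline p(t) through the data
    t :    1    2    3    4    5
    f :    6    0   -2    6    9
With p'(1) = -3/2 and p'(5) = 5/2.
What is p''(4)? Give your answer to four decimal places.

-12.9286

With σ_i denoting the second derivative at x_i, h_i = 1, 1, 1, 1, and Δ_i = (y_(i+1) − y_i)/h_i = -6, -2, 8, 3:
  1·σ_0 + 4·σ_1 + 1·σ_2 = 6(Δ_1 - Δ_0) = 24
  1·σ_1 + 4·σ_2 + 1·σ_3 = 6(Δ_2 - Δ_1) = 60
  1·σ_2 + 4·σ_3 + 1·σ_4 = 6(Δ_3 - Δ_2) = -30
Clamped end conditions give two more equations: 2h_0·σ_0 + h_0·σ_1 = 6(Δ_0 - p'(1)) = -27 and h_3·σ_3 + 2h_3·σ_4 = 6(p'(5) - Δ_3) = -3.
Forward elimination and back-substitution give σ_0 = -461/28, σ_1 = 83/14, σ_2 = 67/4, σ_3 = -181/14, σ_4 = 139/28.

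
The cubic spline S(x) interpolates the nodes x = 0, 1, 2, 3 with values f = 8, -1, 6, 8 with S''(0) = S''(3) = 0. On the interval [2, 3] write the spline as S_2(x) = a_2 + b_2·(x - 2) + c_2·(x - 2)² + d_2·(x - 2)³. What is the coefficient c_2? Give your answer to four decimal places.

-7.2000

Let m_i = S''(x_i). Step sizes h_i = 1, 1, 1; slopes of the chords Δ_i = (y_(i+1) - y_i)/h_i = -9, 7, 2.
  1·m_0 + 4·m_1 + 1·m_2 = 6(Δ_1 - Δ_0) = 96
  1·m_1 + 4·m_2 + 1·m_3 = 6(Δ_2 - Δ_1) = -30
Natural end conditions: m_0 = m_3 = 0.
Forward elimination and back-substitution give m_0 = 0, m_1 = 138/5, m_2 = -72/5, m_3 = 0.
On [2, 3], with S_2(x) = a_2 + b_2·(x - 2) + c_2·(x - 2)² + d_2·(x - 2)³: c_2 = m_2/2 = -36/5, d_2 = (m_3 - m_2)/(6h_2) = 12/5, b_2 = Δ_2 - h_2(2m_2 + m_3)/6 = 34/5.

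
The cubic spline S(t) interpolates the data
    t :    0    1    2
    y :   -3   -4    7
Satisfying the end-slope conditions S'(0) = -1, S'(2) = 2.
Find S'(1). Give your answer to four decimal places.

Write σ_i for S''(x_i). With h_i = 1, 1 and divided differences Δ_i = -1, 11, the continuity of S' gives the tridiagonal system
  1·σ_0 + 4·σ_1 + 1·σ_2 = 6(Δ_1 - Δ_0) = 72
Clamped end conditions give two more equations: 2h_0·σ_0 + h_0·σ_1 = 6(Δ_0 - S'(0)) = 0 and h_1·σ_1 + 2h_1·σ_2 = 6(S'(2) - Δ_1) = -54.
Solving: σ_0 = -33/2, σ_1 = 33, σ_2 = -87/2.
On [1, 2], S'(t) = b_1 + 2c_1·(t - 1) + 3d_1·(t - 1)² with b_1 = Δ_1 - h_1(2σ_1 + σ_2)/6 = 29/4, c_1 = σ_1/2 = 33/2, d_1 = (σ_2 - σ_1)/(6h_1) = -51/4. So S'(1) = 29/4.

7.2500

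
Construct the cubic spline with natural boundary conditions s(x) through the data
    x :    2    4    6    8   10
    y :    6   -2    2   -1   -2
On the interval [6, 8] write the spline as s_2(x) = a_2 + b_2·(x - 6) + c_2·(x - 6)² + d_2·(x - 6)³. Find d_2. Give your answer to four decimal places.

With M_i denoting the second derivative at x_i, h_i = 2, 2, 2, 2, and Δ_i = (y_(i+1) − y_i)/h_i = -4, 2, -3/2, -1/2:
  2·M_0 + 8·M_1 + 2·M_2 = 6(Δ_1 - Δ_0) = 36
  2·M_1 + 8·M_2 + 2·M_3 = 6(Δ_2 - Δ_1) = -21
  2·M_2 + 8·M_3 + 2·M_4 = 6(Δ_3 - Δ_2) = 6
Natural end conditions: M_0 = M_4 = 0.
Hence M_0 = 0, M_1 = 45/8, M_2 = -9/2, M_3 = 15/8, M_4 = 0.
On [6, 8], with s_2(x) = a_2 + b_2·(x - 6) + c_2·(x - 6)² + d_2·(x - 6)³: c_2 = M_2/2 = -9/4, d_2 = (M_3 - M_2)/(6h_2) = 17/32, b_2 = Δ_2 - h_2(2M_2 + M_3)/6 = 7/8.

0.5313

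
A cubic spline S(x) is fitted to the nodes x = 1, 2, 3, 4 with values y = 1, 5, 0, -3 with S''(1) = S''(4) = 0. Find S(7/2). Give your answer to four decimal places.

-1.9250

Let σ_i = S''(x_i). Step sizes h_i = 1, 1, 1; slopes of the chords Δ_i = (y_(i+1) - y_i)/h_i = 4, -5, -3.
  1·σ_0 + 4·σ_1 + 1·σ_2 = 6(Δ_1 - Δ_0) = -54
  1·σ_1 + 4·σ_2 + 1·σ_3 = 6(Δ_2 - Δ_1) = 12
Natural end conditions: σ_0 = σ_3 = 0.
Hence σ_0 = 0, σ_1 = -76/5, σ_2 = 34/5, σ_3 = 0.
On [3, 4], S(x) = 0 - 79/15·(x - 3) + 17/5·(x - 3)² - 17/15·(x - 3)³.
With (x - 3) = 1/2: S(7/2) = -77/40.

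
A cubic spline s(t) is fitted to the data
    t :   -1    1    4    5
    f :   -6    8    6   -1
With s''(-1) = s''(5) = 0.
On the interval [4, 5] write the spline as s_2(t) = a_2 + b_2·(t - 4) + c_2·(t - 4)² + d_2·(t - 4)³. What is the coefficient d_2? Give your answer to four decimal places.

0.5681

Let M_i = s''(x_i). Step sizes h_i = 2, 3, 1; slopes of the chords Δ_i = (y_(i+1) - y_i)/h_i = 7, -2/3, -7.
  2·M_0 + 10·M_1 + 3·M_2 = 6(Δ_1 - Δ_0) = -46
  3·M_1 + 8·M_2 + 1·M_3 = 6(Δ_2 - Δ_1) = -38
Natural end conditions: M_0 = M_3 = 0.
Forward elimination and back-substitution give M_0 = 0, M_1 = -254/71, M_2 = -242/71, M_3 = 0.
On [4, 5], with s_2(t) = a_2 + b_2·(t - 4) + c_2·(t - 4)² + d_2·(t - 4)³: c_2 = M_2/2 = -121/71, d_2 = (M_3 - M_2)/(6h_2) = 121/213, b_2 = Δ_2 - h_2(2M_2 + M_3)/6 = -1249/213.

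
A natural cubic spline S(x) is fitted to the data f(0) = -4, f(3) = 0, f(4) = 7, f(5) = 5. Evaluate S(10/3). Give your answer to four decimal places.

2.6973

Put M_i = S'' at the i-th knot. Here h = (3, 1, 1) and Δ = (4/3, 7, -2), so the interior equations h_(i-1)·M_(i-1) + 2(h_(i-1)+h_i)·M_i + h_i·M_(i+1) = 6(Δ_i − Δ_(i-1)) read
  3·M_0 + 8·M_1 + 1·M_2 = 6(Δ_1 - Δ_0) = 34
  1·M_1 + 4·M_2 + 1·M_3 = 6(Δ_2 - Δ_1) = -54
Natural end conditions: M_0 = M_3 = 0.
Solving: M_0 = 0, M_1 = 190/31, M_2 = -466/31, M_3 = 0.
On [3, 4], S(x) = 0 + 694/93·(x - 3) + 95/31·(x - 3)² - 328/93·(x - 3)³.
With (x - 3) = 1/3: S(10/3) = 6773/2511.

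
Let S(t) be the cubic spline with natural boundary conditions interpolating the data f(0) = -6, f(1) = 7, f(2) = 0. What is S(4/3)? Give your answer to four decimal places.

Let M_i = S''(x_i). Step sizes h_i = 1, 1; slopes of the chords Δ_i = (y_(i+1) - y_i)/h_i = 13, -7.
  1·M_0 + 4·M_1 + 1·M_2 = 6(Δ_1 - Δ_0) = -120
Natural end conditions: M_0 = M_2 = 0.
Hence M_0 = 0, M_1 = -30, M_2 = 0.
On [1, 2], S(t) = 7 + 3·(t - 1) - 15·(t - 1)² + 5·(t - 1)³.
With (t - 1) = 1/3: S(4/3) = 176/27.

6.5185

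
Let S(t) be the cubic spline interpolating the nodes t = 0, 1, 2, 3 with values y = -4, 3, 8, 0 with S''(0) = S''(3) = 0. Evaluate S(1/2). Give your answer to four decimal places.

-0.6250

Write M_i for S''(x_i). With h_i = 1, 1, 1 and divided differences Δ_i = 7, 5, -8, the continuity of S' gives the tridiagonal system
  1·M_0 + 4·M_1 + 1·M_2 = 6(Δ_1 - Δ_0) = -12
  1·M_1 + 4·M_2 + 1·M_3 = 6(Δ_2 - Δ_1) = -78
Natural end conditions: M_0 = M_3 = 0.
Solving the tridiagonal system: M_0 = 0, M_1 = 2, M_2 = -20, M_3 = 0.
On [0, 1], S(t) = -4 + 20/3·t + 0·t² + 1/3·t³.
With t = 1/2: S(1/2) = -5/8.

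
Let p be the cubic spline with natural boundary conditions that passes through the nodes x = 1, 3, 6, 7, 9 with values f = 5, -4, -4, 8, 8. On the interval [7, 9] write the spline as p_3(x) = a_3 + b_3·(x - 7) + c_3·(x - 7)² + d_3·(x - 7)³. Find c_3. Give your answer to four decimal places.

With m_i denoting the second derivative at x_i, h_i = 2, 3, 1, 2, and Δ_i = (y_(i+1) − y_i)/h_i = -9/2, 0, 12, 0:
  2·m_0 + 10·m_1 + 3·m_2 = 6(Δ_1 - Δ_0) = 27
  3·m_1 + 8·m_2 + 1·m_3 = 6(Δ_2 - Δ_1) = 72
  1·m_2 + 6·m_3 + 2·m_4 = 6(Δ_3 - Δ_2) = -72
Natural end conditions: m_0 = m_4 = 0.
Hence m_0 = 0, m_1 = -243/416, m_2 = 2277/208, m_3 = -5751/416, m_4 = 0.
On [7, 9], with p_3(x) = a_3 + b_3·(x - 7) + c_3·(x - 7)² + d_3·(x - 7)³: c_3 = m_3/2 = -5751/832, d_3 = (m_4 - m_3)/(6h_3) = 1917/1664, b_3 = Δ_3 - h_3(2m_3 + m_4)/6 = 1917/208.

-6.9123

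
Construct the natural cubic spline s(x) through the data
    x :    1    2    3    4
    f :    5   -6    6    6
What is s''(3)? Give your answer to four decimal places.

With M_i denoting the second derivative at x_i, h_i = 1, 1, 1, and Δ_i = (y_(i+1) − y_i)/h_i = -11, 12, 0:
  1·M_0 + 4·M_1 + 1·M_2 = 6(Δ_1 - Δ_0) = 138
  1·M_1 + 4·M_2 + 1·M_3 = 6(Δ_2 - Δ_1) = -72
Natural end conditions: M_0 = M_3 = 0.
Solving the tridiagonal system: M_0 = 0, M_1 = 208/5, M_2 = -142/5, M_3 = 0.

-28.4000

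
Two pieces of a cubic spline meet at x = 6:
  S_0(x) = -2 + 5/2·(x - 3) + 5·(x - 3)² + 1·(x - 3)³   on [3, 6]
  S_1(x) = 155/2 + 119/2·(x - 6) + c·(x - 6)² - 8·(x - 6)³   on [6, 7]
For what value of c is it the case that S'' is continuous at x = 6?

14

S_0''(x) = 10 + 6·(x - 3), so S_0''(6) = 28. On the right, S_1''(6) = 2c, so c = 14.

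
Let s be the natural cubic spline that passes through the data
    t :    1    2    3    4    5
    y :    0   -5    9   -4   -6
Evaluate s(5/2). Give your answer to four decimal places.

Write M_i for s''(x_i). With h_i = 1, 1, 1, 1 and divided differences Δ_i = -5, 14, -13, -2, the continuity of s' gives the tridiagonal system
  1·M_0 + 4·M_1 + 1·M_2 = 6(Δ_1 - Δ_0) = 114
  1·M_1 + 4·M_2 + 1·M_3 = 6(Δ_2 - Δ_1) = -162
  1·M_2 + 4·M_3 + 1·M_4 = 6(Δ_3 - Δ_2) = 66
Natural end conditions: M_0 = M_4 = 0.
Solving the tridiagonal system: M_0 = 0, M_1 = 303/7, M_2 = -414/7, M_3 = 219/7, M_4 = 0.
On [2, 3], s(t) = -5 + 66/7·(t - 2) + 303/14·(t - 2)² - 239/14·(t - 2)³.
With (t - 2) = 1/2: s(5/2) = 335/112.

2.9911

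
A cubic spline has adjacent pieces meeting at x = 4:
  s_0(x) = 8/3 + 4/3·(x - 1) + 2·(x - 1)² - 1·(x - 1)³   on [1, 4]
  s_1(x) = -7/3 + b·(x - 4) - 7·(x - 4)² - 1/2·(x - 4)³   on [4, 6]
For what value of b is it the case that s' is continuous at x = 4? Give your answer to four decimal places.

-13.6667

s_0'(x) = 4/3 + 4·(x - 1) - 3·(x - 1)², so s_0'(4) = -41/3. On the right, s_1'(4) = b, so b = -41/3.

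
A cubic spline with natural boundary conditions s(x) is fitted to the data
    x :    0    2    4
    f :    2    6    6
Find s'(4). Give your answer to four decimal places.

-0.5000

Let M_i = s''(x_i). Step sizes h_i = 2, 2; slopes of the chords Δ_i = (y_(i+1) - y_i)/h_i = 2, 0.
  2·M_0 + 8·M_1 + 2·M_2 = 6(Δ_1 - Δ_0) = -12
Natural end conditions: M_0 = M_2 = 0.
Hence M_0 = 0, M_1 = -3/2, M_2 = 0.
On [2, 4], s'(x) = b_1 + 2c_1·(x - 2) + 3d_1·(x - 2)² with b_1 = Δ_1 - h_1(2M_1 + M_2)/6 = 1, c_1 = M_1/2 = -3/4, d_1 = (M_2 - M_1)/(6h_1) = 1/8. So s'(4) = -1/2.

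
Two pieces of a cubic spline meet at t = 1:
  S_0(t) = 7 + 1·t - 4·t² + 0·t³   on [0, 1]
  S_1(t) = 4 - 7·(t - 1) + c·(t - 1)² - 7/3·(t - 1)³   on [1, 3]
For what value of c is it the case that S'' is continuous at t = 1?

S_0''(t) = -8 + 0·t, so S_0''(1) = -8. On the right, S_1''(1) = 2c, so c = -4.

-4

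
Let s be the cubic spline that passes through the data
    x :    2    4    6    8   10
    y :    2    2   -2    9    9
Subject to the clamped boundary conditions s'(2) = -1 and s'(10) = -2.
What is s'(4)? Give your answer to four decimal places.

-1.7589

Put M_i = s'' at the i-th knot. Here h = (2, 2, 2, 2) and Δ = (0, -2, 11/2, 0), so the interior equations h_(i-1)·M_(i-1) + 2(h_(i-1)+h_i)·M_i + h_i·M_(i+1) = 6(Δ_i − Δ_(i-1)) read
  2·M_0 + 8·M_1 + 2·M_2 = 6(Δ_1 - Δ_0) = -12
  2·M_1 + 8·M_2 + 2·M_3 = 6(Δ_2 - Δ_1) = 45
  2·M_2 + 8·M_3 + 2·M_4 = 6(Δ_3 - Δ_2) = -33
Clamped end conditions give two more equations: 2h_0·M_0 + h_0·M_1 = 6(Δ_0 - s'(2)) = 6 and h_3·M_3 + 2h_3·M_4 = 6(s'(10) - Δ_3) = -12.
Forward elimination and back-substitution give M_0 = 421/112, M_1 = -253/56, M_2 = 133/16, M_3 = -349/56, M_4 = 13/112.
On [4, 6], s'(x) = b_1 + 2c_1·(x - 4) + 3d_1·(x - 4)² with b_1 = Δ_1 - h_1(2M_1 + M_2)/6 = -197/112, c_1 = M_1/2 = -253/112, d_1 = (M_2 - M_1)/(6h_1) = 479/448. So s'(4) = -197/112.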